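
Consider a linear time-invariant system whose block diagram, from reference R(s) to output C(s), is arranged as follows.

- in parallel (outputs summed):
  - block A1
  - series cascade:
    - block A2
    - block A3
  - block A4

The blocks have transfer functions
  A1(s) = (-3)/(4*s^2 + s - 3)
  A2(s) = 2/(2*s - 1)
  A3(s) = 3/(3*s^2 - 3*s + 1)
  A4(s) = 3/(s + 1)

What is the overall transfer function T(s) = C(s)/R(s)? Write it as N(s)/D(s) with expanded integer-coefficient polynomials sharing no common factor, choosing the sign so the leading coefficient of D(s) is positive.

Step 1: multiply A2, A3 (series) -> 6/(6*s^3 - 9*s^2 + 5*s - 1)
Step 2: reduce the parallel group A1, (A2*A3), A4 - this is the overall T(s), already in the required normalized form

Hence the answer: (72*s^4 - 180*s^3 + 192*s^2 - 66*s - 6)/(24*s^5 - 30*s^4 - 7*s^3 + 28*s^2 - 16*s + 3)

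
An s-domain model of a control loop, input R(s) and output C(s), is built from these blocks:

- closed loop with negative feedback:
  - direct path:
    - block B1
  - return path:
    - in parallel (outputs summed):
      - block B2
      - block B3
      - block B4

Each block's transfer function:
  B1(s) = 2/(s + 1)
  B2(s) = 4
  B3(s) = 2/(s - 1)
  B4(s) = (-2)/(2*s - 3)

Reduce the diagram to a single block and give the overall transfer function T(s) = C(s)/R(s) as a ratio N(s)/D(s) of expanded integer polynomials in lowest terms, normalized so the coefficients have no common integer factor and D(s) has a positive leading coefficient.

[1] parallel reduction of B2, B3, B4, giving (8*s^2 - 18*s + 8)/(2*s^2 - 5*s + 3)
[2] feedback reduction of B1, (B2+B3+B4): this yields T(s), and no further normalization is needed

Therefore the answer is (4*s^2 - 10*s + 6)/(2*s^3 + 13*s^2 - 38*s + 19).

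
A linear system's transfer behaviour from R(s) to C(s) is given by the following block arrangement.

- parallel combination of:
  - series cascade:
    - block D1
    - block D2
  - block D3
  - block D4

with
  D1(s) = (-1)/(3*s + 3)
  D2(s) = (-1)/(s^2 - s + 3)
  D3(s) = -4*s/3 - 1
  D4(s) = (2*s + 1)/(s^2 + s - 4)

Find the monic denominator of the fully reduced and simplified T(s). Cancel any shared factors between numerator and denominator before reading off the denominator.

The answer is s^5 + s^4 - 2*s^3 + 5*s^2 - 5*s - 12.

Reasoning:
Step 1: series reduction of D1, D2: 1/(3*s^3 + 6*s + 9)
Step 2: add (D1*D2), D3, D4 (parallel): (-4*s^6 - 7*s^5 + 11*s^4 - 11*s^3 + 18*s^2 + 88*s + 41)/(3*s^5 + 3*s^4 - 6*s^3 + 15*s^2 - 15*s - 36)
T(s) is the step-2 result (common factors already cancelled). Leading coefficient of the denominator: 3. Divide through by 3 for the monic polynomial.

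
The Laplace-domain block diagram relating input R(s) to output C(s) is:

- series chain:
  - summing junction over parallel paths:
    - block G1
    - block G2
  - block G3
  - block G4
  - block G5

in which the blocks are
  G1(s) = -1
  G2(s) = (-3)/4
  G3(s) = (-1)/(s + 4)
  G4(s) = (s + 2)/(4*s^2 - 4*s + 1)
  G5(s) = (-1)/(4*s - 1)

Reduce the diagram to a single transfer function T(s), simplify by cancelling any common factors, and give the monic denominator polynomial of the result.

The answer is s^4 + 11*s^3/4 - 9*s^2/2 + 31*s/16 - 1/4.

Reasoning:
(1) sum the parallel branches G1, G2, giving (-7)/4
(2) series reduction of (G1+G2), G3, G4, G5, giving (-7*s - 14)/(64*s^4 + 176*s^3 - 288*s^2 + 124*s - 16)
Step 2 gives the fully reduced T(s), with no common factor left to cancel. The denominator's leading coefficient is 64, so divide each of its coefficients by 64 to get the monic form.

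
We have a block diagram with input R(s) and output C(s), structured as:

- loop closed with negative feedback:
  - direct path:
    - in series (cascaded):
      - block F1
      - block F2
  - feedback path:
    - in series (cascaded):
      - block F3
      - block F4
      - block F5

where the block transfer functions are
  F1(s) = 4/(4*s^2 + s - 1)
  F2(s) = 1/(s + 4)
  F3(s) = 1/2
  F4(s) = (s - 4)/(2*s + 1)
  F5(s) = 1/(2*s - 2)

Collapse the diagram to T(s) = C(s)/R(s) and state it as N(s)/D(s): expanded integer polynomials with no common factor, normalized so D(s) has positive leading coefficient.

Reducing step by step:

Step 1. cascade F1, F2: 4/(4*s^3 + 17*s^2 + 3*s - 4)
Step 2. combine F3, F4, F5 in series: (s - 4)/(8*s^2 - 4*s - 4)
Step 3. apply the feedback formula to (F1*F2), (F3*F4*F5); the result is T(s) itself (integer coefficients, no common factor, positive leading denominator coefficient)

Answer: (8*s^2 - 4*s - 4)/(8*s^5 + 30*s^4 - 15*s^3 - 28*s^2 + 2*s)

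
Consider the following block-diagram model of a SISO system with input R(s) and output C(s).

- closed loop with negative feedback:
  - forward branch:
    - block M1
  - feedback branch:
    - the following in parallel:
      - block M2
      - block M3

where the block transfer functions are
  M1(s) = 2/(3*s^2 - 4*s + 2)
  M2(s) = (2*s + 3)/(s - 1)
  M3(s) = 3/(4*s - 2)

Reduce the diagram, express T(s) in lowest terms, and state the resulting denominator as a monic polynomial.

The answer is s^4 - 17*s^3/6 + 9*s^2/2 + s/6 - 7/6.

Reasoning:
1. add M2, M3 (parallel): (8*s^2 + 11*s - 9)/(4*s^2 - 6*s + 2)
2. feedback reduction of M1, (M2+M3): (4*s^2 - 6*s + 2)/(6*s^4 - 17*s^3 + 27*s^2 + s - 7)
The result of step 2 is T(s) in lowest terms. Its denominator has leading coefficient 6; dividing the denominator through by 6 makes it monic.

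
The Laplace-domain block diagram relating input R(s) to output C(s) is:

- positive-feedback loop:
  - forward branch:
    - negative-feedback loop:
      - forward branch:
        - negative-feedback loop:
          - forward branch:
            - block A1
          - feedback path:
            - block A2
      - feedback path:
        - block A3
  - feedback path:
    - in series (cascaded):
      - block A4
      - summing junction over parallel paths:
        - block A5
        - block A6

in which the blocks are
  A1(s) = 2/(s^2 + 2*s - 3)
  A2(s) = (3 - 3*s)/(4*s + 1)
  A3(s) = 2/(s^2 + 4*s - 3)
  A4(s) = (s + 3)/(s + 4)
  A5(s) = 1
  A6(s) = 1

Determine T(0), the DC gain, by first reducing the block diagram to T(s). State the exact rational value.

The answer is -3/2.

Reasoning:
Step 1: close the feedback loop around A1, A2, giving (8*s + 2)/(4*s^3 + 9*s^2 - 16*s + 3)
Step 2: reduce the feedback loop with forward [A1/(1+A1*A2)] and return A3, giving (8*s^3 + 34*s^2 - 16*s - 6)/(4*s^5 + 25*s^4 + 8*s^3 - 88*s^2 + 76*s - 5)
Step 3: add A5, A6 (parallel), giving 2
Step 4: reduce the series chain A4, (A5+A6), giving (2*s + 6)/(s + 4)
Step 5: reduce the feedback loop with forward [[A1/(1+A1*A2)]/(1+[A1/(1+A1*A2)]*A3)] and return (A4*(A5+A6)), giving (8*s^4 + 66*s^3 + 120*s^2 - 70*s - 24)/(4*s^6 + 41*s^5 + 92*s^4 - 172*s^3 - 448*s^2 + 407*s + 16)
The step-5 result is T(s). Setting s = 0: T(0) = -24/16 = -3/2.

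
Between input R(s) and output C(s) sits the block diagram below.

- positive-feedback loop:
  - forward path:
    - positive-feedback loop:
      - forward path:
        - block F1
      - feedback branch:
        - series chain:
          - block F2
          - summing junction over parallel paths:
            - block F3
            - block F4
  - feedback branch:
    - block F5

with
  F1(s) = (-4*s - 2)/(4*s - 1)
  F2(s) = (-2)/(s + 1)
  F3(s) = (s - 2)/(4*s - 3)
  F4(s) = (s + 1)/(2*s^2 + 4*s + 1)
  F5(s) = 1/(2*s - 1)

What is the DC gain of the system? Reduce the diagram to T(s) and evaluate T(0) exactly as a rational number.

Step 1. add F3, F4 (parallel) gives (2*s^3 + 4*s^2 - 6*s - 5)/(8*s^3 + 10*s^2 - 8*s - 3)
Step 2. series reduction of F2, (F3+F4) gives (-4*s^3 - 8*s^2 + 12*s + 10)/(8*s^4 + 18*s^3 + 2*s^2 - 11*s - 3)
Step 3. reduce the feedback loop with forward F1 and return (F2*(F3+F4)) gives (-32*s^5 - 88*s^4 - 44*s^3 + 40*s^2 + 34*s + 6)/(32*s^5 + 48*s^4 - 50*s^3 - 14*s^2 + 63*s + 23)
Step 4. close the feedback loop around [F1/(1-F1*(F2*(F3+F4)))], F5 gives (-64*s^6 - 144*s^5 + 124*s^3 + 28*s^2 - 22*s - 6)/(64*s^6 + 96*s^5 - 60*s^4 + 66*s^3 + 100*s^2 - 51*s - 29)
Step 4 gives the overall T(s). Then T(0) = -6/(-29) = 6/29.

Answer: 6/29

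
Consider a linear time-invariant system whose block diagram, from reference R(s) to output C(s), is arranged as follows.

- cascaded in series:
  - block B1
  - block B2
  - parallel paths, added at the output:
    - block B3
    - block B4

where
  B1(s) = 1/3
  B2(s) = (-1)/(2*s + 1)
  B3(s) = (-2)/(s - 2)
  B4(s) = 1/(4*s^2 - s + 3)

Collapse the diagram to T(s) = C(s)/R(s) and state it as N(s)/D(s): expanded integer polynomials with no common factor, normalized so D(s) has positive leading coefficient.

Answer: (8*s^2 - 3*s + 8)/(24*s^4 - 42*s^3 + 3*s^2 - 21*s - 18)

Working:
Step 1. combine B3, B4 in parallel -> (-8*s^2 + 3*s - 8)/(4*s^3 - 9*s^2 + 5*s - 6)
Step 2. cascade B1, B2, (B3+B4), giving the overall T(s)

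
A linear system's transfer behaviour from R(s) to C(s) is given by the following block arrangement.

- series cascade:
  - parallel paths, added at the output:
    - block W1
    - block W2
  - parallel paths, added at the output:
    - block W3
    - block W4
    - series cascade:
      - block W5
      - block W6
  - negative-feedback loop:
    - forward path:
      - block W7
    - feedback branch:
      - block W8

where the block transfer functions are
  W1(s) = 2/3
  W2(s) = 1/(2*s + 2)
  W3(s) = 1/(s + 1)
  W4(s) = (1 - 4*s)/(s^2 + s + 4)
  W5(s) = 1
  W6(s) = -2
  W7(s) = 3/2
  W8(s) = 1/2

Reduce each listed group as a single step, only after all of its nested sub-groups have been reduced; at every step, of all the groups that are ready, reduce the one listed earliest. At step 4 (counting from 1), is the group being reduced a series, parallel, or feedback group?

Step 1: combine W1, W2 in parallel
Step 2: series reduction of W5, W6
Step 3: parallel reduction of W3, W4, (W5*W6)
Step 4: reduce the feedback loop with forward W7 and return W8
Step 5: series reduction of (W1+W2), (W3+W4+(W5*W6)), [W7/(1+W7*W8)]
At step 4 the group reduced is feedback.

Final answer: feedback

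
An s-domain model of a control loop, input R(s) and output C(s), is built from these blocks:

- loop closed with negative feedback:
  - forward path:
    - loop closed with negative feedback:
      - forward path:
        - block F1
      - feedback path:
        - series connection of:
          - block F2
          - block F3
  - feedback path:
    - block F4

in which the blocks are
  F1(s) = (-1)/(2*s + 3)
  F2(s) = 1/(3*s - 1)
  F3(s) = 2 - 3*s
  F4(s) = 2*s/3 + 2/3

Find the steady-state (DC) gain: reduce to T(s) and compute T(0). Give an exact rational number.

[1] reduce the series chain F2, F3 -> (2 - 3*s)/(3*s - 1)
[2] collapse the loop (F1 forward, (F2*F3) return) -> (1 - 3*s)/(6*s^2 + 10*s - 5)
[3] reduce the feedback loop with forward [F1/(1+F1*(F2*F3))] and return F4 -> (3 - 9*s)/(12*s^2 + 26*s - 13)
Evaluating the step-3 result (the overall T(s)) at s = 0 gives T(0) = 3/(-13) = -3/13.

Answer: -3/13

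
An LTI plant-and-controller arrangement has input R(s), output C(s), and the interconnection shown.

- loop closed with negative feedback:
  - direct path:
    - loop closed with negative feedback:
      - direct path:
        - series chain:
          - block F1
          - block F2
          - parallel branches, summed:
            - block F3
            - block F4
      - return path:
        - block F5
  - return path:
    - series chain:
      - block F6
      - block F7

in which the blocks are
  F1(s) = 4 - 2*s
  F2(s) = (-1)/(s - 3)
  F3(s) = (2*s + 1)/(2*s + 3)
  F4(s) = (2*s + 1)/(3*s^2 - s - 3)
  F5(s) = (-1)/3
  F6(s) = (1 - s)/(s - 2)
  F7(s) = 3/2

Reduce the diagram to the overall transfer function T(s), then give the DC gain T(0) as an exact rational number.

Step 1: add F3, F4 (parallel), giving (6*s^3 + 5*s^2 + s)/(6*s^3 + 7*s^2 - 9*s - 9)
Step 2: series reduction of F1, F2, (F3+F4), giving (12*s^4 - 14*s^3 - 18*s^2 - 4*s)/(6*s^4 - 11*s^3 - 30*s^2 + 18*s + 27)
Step 3: collapse the loop ((F1*F2*(F3+F4)) forward, F5 return), giving (36*s^4 - 42*s^3 - 54*s^2 - 12*s)/(6*s^4 - 19*s^3 - 72*s^2 + 58*s + 81)
Step 4: series reduction of F6, F7, giving (3 - 3*s)/(2*s - 4)
Step 5: apply the feedback formula to [(F1*F2*(F3+F4))/(1+(F1*F2*(F3+F4))*F5)], (F6*F7), giving (-36*s^4 + 42*s^3 + 54*s^2 + 12*s)/(48*s^4 + 10*s^3 + 36*s^2 - 67*s - 81)
That last expression is T(s); at s = 0 only the constant terms survive, so T(0) = 0/(-81) = 0.

Final answer: 0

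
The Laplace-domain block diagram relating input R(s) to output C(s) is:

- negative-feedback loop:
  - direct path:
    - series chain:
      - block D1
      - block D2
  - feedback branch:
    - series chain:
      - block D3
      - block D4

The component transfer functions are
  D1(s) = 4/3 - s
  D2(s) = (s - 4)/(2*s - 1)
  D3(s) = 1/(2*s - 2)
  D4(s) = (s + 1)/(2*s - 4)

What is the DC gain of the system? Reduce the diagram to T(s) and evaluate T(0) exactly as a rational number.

The answer is 16/5.

Reasoning:
[1] combine D1, D2 in series: (-3*s^2 + 16*s - 16)/(6*s - 3)
[2] reduce the series chain D3, D4: (s + 1)/(4*s^2 - 12*s + 8)
[3] reduce the feedback loop with forward (D1*D2) and return (D3*D4): (-12*s^4 + 100*s^3 - 280*s^2 + 320*s - 128)/(21*s^3 - 71*s^2 + 84*s - 40)
Step 3 gives the overall T(s). Then T(0) = -128/(-40) = 16/5.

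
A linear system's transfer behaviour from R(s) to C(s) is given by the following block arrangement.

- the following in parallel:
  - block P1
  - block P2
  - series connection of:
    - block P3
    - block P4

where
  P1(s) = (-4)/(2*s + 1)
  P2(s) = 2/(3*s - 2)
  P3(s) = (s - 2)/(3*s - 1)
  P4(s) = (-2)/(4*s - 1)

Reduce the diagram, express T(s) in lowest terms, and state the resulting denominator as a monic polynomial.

Step 1: series reduction of P3, P4 gives (4 - 2*s)/(12*s^2 - 7*s + 1)
Step 2: parallel reduction of P1, P2, (P3*P4) gives (-108*s^3 + 202*s^2 - 78*s + 2)/(72*s^4 - 54*s^3 - 11*s^2 + 13*s - 2)
The result of step 2 is T(s) in lowest terms. Its denominator has leading coefficient 72; dividing the denominator through by 72 makes it monic.

Therefore the answer is s^4 - 3*s^3/4 - 11*s^2/72 + 13*s/72 - 1/36.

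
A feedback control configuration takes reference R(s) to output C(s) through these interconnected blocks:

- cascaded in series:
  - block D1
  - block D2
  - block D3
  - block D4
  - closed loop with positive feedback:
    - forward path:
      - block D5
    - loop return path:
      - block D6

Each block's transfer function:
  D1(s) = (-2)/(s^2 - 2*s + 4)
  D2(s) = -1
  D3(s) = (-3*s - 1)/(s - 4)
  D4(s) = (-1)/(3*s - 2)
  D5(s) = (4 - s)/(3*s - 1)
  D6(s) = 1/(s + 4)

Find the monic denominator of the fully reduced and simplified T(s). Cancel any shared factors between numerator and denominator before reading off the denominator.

[1] reduce the feedback loop with forward D5 and return D6 gives (16 - s^2)/(3*s^2 + 12*s - 8)
[2] cascade D1, D2, D3, D4, [D5/(1-D5*D6)] gives (-6*s^2 - 26*s - 8)/(9*s^5 + 12*s^4 - 72*s^3 + 232*s^2 - 224*s + 64)
Step 2 gives the fully reduced T(s), with no common factor left to cancel. The denominator's leading coefficient is 9, so divide each of its coefficients by 9 to get the monic form.

Therefore the answer is s^5 + 4*s^4/3 - 8*s^3 + 232*s^2/9 - 224*s/9 + 64/9.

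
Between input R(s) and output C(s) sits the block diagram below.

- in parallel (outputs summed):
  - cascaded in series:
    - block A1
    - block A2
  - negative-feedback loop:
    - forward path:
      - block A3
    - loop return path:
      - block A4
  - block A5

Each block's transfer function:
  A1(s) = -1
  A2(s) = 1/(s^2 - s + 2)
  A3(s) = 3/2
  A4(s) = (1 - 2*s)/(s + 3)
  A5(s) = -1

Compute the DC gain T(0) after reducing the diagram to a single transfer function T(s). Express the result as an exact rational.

(1) series reduction of A1, A2, giving (-1)/(s^2 - s + 2)
(2) apply the feedback formula to A3, A4, giving (-3*s - 9)/(4*s - 9)
(3) add (A1*A2), [A3/(1+A3*A4)], A5 (parallel), giving (-7*s^3 + 7*s^2 - 18*s + 9)/(4*s^3 - 13*s^2 + 17*s - 18)
Evaluating the step-3 result (the overall T(s)) at s = 0 gives T(0) = 9/(-18) = -1/2.

Answer: -1/2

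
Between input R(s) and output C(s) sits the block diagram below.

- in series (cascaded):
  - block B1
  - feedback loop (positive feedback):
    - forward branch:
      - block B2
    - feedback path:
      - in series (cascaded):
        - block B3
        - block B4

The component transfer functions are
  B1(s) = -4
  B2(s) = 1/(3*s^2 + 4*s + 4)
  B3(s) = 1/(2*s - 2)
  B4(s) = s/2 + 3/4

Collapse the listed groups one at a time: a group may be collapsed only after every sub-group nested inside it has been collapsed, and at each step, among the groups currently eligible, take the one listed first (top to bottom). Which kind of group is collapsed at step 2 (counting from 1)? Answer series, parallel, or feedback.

Reducing step by step:

(1) series reduction of B3, B4
(2) close the feedback loop around B2, (B3*B4)
(3) multiply B1, [B2/(1-B2*(B3*B4))] (series)
At step 2 the group reduced is feedback.

Answer: feedback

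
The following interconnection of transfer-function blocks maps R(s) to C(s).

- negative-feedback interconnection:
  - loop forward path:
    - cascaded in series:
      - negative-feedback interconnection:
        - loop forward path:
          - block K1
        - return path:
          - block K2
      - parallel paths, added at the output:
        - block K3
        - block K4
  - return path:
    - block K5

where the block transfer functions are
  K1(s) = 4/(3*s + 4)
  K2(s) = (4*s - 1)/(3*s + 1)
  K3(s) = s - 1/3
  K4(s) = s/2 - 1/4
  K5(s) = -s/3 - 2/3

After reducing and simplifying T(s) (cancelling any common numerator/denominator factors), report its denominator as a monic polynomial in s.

Reducing step by step:

Step 1. apply the feedback formula to K1, K2: (12*s + 4)/(9*s^2 + 31*s)
Step 2. combine K3, K4 in parallel: 3*s/2 - 7/12
Step 3. combine [K1/(1+K1*K2)], (K3+K4) in series: (54*s^2 - 3*s - 7)/(27*s^2 + 93*s)
Step 4. reduce the feedback loop with forward ([K1/(1+K1*K2)]*(K3+K4)) and return K5: (-162*s^2 + 9*s + 21)/(54*s^3 + 24*s^2 - 292*s - 14)
That last expression is T(s), already simplified. Scaling its denominator by 1/54 (the reciprocal of the leading coefficient) yields the monic denominator.

Answer: s^3 + 4*s^2/9 - 146*s/27 - 7/27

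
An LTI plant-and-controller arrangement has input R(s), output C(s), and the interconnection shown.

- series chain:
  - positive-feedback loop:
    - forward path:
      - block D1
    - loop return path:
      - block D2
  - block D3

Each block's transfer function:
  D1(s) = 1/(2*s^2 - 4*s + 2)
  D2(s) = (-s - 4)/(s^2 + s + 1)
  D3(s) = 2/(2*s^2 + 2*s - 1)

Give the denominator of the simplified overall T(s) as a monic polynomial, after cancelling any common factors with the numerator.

(1) apply the feedback formula to D1, D2 = (s^2 + s + 1)/(2*s^4 - 2*s^3 - s + 6)
(2) combine [D1/(1-D1*D2)], D3 in series = (2*s^2 + 2*s + 2)/(4*s^6 - 6*s^4 + 10*s^2 + 13*s - 6)
T(s) is the step-2 result (common factors already cancelled). Leading coefficient of the denominator: 4. Divide through by 4 for the monic polynomial.

Answer: s^6 - 3*s^4/2 + 5*s^2/2 + 13*s/4 - 3/2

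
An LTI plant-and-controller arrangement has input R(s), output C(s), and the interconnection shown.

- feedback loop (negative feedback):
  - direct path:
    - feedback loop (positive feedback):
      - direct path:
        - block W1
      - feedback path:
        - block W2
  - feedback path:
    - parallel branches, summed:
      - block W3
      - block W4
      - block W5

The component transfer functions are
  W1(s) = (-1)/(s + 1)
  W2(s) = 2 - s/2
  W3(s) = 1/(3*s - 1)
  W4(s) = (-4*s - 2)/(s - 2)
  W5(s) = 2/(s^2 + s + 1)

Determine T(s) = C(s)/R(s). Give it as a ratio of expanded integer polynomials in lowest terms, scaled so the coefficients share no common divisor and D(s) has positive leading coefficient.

Step 1 - feedback reduction of W1, W2: (-2)/(s + 6)
Step 2 - sum the parallel branches W3, W4, W5: (-12*s^4 - 13*s^3 - 7*s^2 - 15*s + 4)/(3*s^4 - 4*s^3 - 2*s^2 - 5*s + 2)
Step 3 - close the feedback loop around [W1/(1-W1*W2)], (W3+W4+W5) - this is the overall T(s), already in the required normalized form

Hence the answer: (-6*s^4 + 8*s^3 + 4*s^2 + 10*s - 4)/(3*s^5 + 38*s^4 - 3*s^2 + 2*s + 4)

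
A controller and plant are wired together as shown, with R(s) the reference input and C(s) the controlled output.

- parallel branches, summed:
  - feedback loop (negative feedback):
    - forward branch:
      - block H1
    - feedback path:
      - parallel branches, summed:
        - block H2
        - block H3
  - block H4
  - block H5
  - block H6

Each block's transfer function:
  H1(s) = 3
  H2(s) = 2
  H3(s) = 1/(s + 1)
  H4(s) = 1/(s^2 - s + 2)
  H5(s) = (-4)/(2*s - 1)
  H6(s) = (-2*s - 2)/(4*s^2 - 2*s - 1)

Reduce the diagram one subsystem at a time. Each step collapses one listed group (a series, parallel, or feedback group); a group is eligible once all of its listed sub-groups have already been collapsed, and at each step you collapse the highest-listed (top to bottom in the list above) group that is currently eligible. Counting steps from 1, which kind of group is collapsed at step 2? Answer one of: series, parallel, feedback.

Reducing step by step:

(1) sum the parallel branches H2, H3
(2) close the feedback loop around H1, (H2+H3)
(3) sum the parallel branches [H1/(1+H1*(H2+H3))], H4, H5, H6
So the answer for step 2 is feedback.

Answer: feedback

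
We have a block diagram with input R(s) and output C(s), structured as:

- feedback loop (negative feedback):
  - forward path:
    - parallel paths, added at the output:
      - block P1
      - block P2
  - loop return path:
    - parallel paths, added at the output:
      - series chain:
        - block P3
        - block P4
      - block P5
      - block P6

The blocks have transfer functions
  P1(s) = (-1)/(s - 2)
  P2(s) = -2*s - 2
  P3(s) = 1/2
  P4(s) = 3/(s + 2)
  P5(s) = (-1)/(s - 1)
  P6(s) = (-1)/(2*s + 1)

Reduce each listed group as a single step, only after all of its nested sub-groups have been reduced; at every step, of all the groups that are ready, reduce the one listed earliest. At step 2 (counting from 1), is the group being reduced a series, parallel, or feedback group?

The answer is series.

Reasoning:
1. combine P1, P2 in parallel
2. combine P3, P4 in series
3. parallel reduction of (P3*P4), P5, P6
4. reduce the feedback loop with forward (P1+P2) and return ((P3*P4)+P5+P6)
Step 2 collapses a series group.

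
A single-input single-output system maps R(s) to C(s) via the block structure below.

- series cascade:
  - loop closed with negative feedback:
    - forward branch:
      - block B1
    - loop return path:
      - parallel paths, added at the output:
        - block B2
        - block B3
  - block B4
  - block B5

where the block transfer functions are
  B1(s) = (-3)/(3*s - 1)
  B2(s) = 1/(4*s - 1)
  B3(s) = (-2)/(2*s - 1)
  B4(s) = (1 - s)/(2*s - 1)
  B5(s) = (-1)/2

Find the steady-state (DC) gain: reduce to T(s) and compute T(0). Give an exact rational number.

The answer is 3/8.

Reasoning:
1. reduce the parallel group B2, B3 -> (1 - 6*s)/(8*s^2 - 6*s + 1)
2. reduce the feedback loop with forward B1 and return (B2+B3) -> (-24*s^2 + 18*s - 3)/(24*s^3 - 26*s^2 + 27*s - 4)
3. series reduction of [B1/(1+B1*(B2+B3))], B4, B5 -> (-12*s^2 + 15*s - 3)/(48*s^3 - 52*s^2 + 54*s - 8)
That last expression is T(s); at s = 0 only the constant terms survive, so T(0) = -3/(-8) = 3/8.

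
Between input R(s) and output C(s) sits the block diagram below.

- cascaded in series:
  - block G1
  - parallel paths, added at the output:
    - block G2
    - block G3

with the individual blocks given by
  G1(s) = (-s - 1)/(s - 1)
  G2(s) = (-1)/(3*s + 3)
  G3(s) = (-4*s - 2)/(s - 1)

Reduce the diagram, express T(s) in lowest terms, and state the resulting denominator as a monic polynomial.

The answer is s^2 - 2*s + 1.

Reasoning:
[1] reduce the parallel group G2, G3 gives (-12*s^2 - 19*s - 5)/(3*s^2 - 3)
[2] multiply G1, (G2+G3) (series) gives (12*s^2 + 19*s + 5)/(3*s^2 - 6*s + 3)
That last expression is T(s), already simplified. Scaling its denominator by 1/3 (the reciprocal of the leading coefficient) yields the monic denominator.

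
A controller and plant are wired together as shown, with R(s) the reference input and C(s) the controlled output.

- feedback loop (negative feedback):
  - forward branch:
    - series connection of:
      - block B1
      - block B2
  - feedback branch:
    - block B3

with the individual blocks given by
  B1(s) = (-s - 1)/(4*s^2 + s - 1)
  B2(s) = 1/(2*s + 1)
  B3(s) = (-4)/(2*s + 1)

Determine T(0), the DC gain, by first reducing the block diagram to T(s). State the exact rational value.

Reducing step by step:

Step 1 - cascade B1, B2 = (-s - 1)/(8*s^3 + 6*s^2 - s - 1)
Step 2 - reduce the feedback loop with forward (B1*B2) and return B3 = (-2*s^2 - 3*s - 1)/(16*s^4 + 20*s^3 + 4*s^2 + s + 3)
Evaluating the step-2 result (the overall T(s)) at s = 0 gives T(0) = -1/3.

Answer: -1/3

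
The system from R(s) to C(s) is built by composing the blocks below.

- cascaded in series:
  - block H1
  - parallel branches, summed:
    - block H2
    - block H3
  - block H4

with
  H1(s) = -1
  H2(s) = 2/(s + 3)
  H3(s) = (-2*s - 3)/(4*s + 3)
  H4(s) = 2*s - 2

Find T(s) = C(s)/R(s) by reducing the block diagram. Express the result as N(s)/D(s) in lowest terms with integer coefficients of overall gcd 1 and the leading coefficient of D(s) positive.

The answer is (4*s^3 - 2*s^2 + 4*s - 6)/(4*s^2 + 15*s + 9).

Reasoning:
Step 1: reduce the parallel group H2, H3; result (-2*s^2 - s - 3)/(4*s^2 + 15*s + 9)
Step 2: multiply H1, (H2+H3), H4 (series), giving the overall T(s)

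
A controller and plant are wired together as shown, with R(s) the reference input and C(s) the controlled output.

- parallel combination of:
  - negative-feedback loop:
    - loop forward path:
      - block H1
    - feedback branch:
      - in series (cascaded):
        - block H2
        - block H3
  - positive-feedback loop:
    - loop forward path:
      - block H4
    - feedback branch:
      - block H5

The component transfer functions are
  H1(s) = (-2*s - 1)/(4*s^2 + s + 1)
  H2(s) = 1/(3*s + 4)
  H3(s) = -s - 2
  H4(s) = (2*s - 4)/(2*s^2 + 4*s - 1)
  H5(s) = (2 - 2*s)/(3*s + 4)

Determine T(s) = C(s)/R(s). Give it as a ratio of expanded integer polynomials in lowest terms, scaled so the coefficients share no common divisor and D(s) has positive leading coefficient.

Step 1. reduce the series chain H2, H3; result (-s - 2)/(3*s + 4)
Step 2. feedback reduction of H1, (H2*H3); result (-6*s^2 - 11*s - 4)/(12*s^3 + 21*s^2 + 12*s + 6)
Step 3. collapse the loop (H4 forward, H5 return); result (6*s^2 - 4*s - 16)/(6*s^3 + 24*s^2 + s + 4)
Step 4. add [H1/(1+H1*(H2*H3))], [H4/(1-H4*H5)] (parallel); the result is T(s) itself (integer coefficients, no common factor, positive leading denominator coefficient)

Answer: (36*s^5 - 132*s^4 - 498*s^3 - 479*s^2 - 264*s - 112)/(72*s^6 + 414*s^5 + 588*s^4 + 393*s^3 + 240*s^2 + 54*s + 24)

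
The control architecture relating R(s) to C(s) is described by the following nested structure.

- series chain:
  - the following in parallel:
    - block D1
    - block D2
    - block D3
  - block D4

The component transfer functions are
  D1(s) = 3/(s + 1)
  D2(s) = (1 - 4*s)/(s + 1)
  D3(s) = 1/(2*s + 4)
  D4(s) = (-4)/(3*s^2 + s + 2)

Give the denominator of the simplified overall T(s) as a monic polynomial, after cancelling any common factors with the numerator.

(1) combine D1, D2, D3 in parallel: (-8*s^2 - 7*s + 17)/(2*s^2 + 6*s + 4)
(2) combine (D1+D2+D3), D4 in series: (16*s^2 + 14*s - 34)/(3*s^4 + 10*s^3 + 11*s^2 + 8*s + 4)
Step 2 gives the fully reduced T(s), with no common factor left to cancel. The denominator's leading coefficient is 3, so divide each of its coefficients by 3 to get the monic form.

Therefore the answer is s^4 + 10*s^3/3 + 11*s^2/3 + 8*s/3 + 4/3.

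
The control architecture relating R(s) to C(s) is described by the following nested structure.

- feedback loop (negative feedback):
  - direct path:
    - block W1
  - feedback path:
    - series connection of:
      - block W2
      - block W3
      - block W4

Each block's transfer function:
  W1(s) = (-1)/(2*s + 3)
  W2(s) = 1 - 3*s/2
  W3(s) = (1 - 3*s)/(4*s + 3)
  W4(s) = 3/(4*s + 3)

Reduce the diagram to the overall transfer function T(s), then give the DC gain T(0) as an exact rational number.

Step 1. combine W2, W3, W4 in series -> (27*s^2 - 27*s + 6)/(32*s^2 + 48*s + 18)
Step 2. close the feedback loop around W1, (W2*W3*W4) -> (-32*s^2 - 48*s - 18)/(64*s^3 + 165*s^2 + 207*s + 48)
Step 2 gives the overall T(s). Then T(0) = -18/48 = -3/8.

Hence the answer: -3/8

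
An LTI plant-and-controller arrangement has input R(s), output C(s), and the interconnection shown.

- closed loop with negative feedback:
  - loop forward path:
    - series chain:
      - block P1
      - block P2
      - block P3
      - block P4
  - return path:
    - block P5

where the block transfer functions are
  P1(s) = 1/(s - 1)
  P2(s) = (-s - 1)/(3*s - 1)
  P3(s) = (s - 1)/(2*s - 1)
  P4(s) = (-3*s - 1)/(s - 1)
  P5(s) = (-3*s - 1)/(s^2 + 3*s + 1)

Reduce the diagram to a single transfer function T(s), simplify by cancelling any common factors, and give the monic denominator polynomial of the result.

Answer: s^5 + 7*s^4/6 - 5*s^3 - 3*s^2/2 - 2*s/3 - 1/3

Working:
Step 1 - series reduction of P1, P2, P3, P4 -> (3*s^2 + 4*s + 1)/(6*s^3 - 11*s^2 + 6*s - 1)
Step 2 - close the feedback loop around (P1*P2*P3*P4), P5 -> (3*s^4 + 13*s^3 + 16*s^2 + 7*s + 1)/(6*s^5 + 7*s^4 - 30*s^3 - 9*s^2 - 4*s - 2)
T(s) is the step-2 result (common factors already cancelled). Leading coefficient of the denominator: 6. Divide through by 6 for the monic polynomial.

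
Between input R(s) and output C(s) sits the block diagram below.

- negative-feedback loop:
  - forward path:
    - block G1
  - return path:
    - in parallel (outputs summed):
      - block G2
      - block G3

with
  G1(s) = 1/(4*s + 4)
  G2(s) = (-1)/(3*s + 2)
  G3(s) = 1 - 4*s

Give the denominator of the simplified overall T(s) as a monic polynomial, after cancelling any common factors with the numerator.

Answer: s + 3/5

Working:
Step 1. combine G2, G3 in parallel; result (-12*s^2 - 5*s + 1)/(3*s + 2)
Step 2. reduce the feedback loop with forward G1 and return (G2+G3); result (3*s + 2)/(15*s + 9)
That last expression is T(s), already simplified. Scaling its denominator by 1/15 (the reciprocal of the leading coefficient) yields the monic denominator.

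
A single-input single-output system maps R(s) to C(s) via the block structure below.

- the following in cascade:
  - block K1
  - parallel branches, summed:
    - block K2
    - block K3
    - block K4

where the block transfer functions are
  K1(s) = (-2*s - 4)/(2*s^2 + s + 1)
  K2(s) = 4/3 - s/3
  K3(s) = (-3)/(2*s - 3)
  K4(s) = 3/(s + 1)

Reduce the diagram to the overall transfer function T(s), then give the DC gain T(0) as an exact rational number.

Step 1. parallel reduction of K2, K3, K4 -> (-2*s^3 + 9*s^2 + 8*s - 48)/(6*s^2 - 3*s - 9)
Step 2. multiply K1, (K2+K3+K4) (series) -> (4*s^4 - 10*s^3 - 52*s^2 + 64*s + 192)/(12*s^4 - 15*s^2 - 12*s - 9)
Step 2 gives the overall T(s). Then T(0) = 192/(-9) = -64/3.

Hence the answer: -64/3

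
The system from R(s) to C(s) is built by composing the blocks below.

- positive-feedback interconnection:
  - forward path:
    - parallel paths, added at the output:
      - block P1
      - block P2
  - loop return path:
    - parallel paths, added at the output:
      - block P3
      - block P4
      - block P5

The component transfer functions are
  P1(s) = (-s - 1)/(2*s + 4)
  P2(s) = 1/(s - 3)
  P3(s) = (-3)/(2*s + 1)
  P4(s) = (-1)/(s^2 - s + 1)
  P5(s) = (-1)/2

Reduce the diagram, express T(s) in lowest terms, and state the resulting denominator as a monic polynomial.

Step 1. sum the parallel branches P1, P2 = (-s^2 + 4*s + 7)/(2*s^2 - 2*s - 12)
Step 2. sum the parallel branches P3, P4, P5 = (-2*s^3 - 5*s^2 + s - 9)/(4*s^3 - 2*s^2 + 2*s + 2)
Step 3. apply the feedback formula to (P1+P2), (P3+P4+P5) = (-4*s^5 + 18*s^4 + 18*s^3 - 8*s^2 + 22*s + 14)/(6*s^5 - 9*s^4 - 5*s^3 + 46*s^2 + s + 39)
T(s) is the step-3 result (common factors already cancelled). Leading coefficient of the denominator: 6. Divide through by 6 for the monic polynomial.

Therefore the answer is s^5 - 3*s^4/2 - 5*s^3/6 + 23*s^2/3 + s/6 + 13/2.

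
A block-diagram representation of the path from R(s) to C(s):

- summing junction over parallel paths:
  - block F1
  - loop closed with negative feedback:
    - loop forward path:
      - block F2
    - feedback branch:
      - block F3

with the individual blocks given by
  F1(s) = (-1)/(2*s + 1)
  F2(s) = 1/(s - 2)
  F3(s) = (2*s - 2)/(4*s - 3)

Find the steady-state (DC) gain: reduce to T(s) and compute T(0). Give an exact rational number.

Answer: -7/4

Working:
[1] close the feedback loop around F2, F3 gives (4*s - 3)/(4*s^2 - 9*s + 4)
[2] sum the parallel branches F1, [F2/(1+F2*F3)] gives (4*s^2 + 7*s - 7)/(8*s^3 - 14*s^2 - s + 4)
DC gain: substitute s = 0 into T(s) from step 2: T(0) = -7/4.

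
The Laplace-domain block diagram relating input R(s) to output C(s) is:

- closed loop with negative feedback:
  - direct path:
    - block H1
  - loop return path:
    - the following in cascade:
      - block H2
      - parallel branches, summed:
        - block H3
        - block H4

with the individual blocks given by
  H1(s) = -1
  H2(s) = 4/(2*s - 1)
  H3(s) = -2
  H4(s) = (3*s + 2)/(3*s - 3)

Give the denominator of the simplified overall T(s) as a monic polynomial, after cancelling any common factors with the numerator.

Step 1. sum the parallel branches H3, H4; result (8 - 3*s)/(3*s - 3)
Step 2. series reduction of H2, (H3+H4); result (32 - 12*s)/(6*s^2 - 9*s + 3)
Step 3. reduce the feedback loop with forward H1 and return (H2*(H3+H4)); result (-6*s^2 + 9*s - 3)/(6*s^2 + 3*s - 29)
That last expression is T(s), already simplified. Scaling its denominator by 1/6 (the reciprocal of the leading coefficient) yields the monic denominator.

Final answer: s^2 + s/2 - 29/6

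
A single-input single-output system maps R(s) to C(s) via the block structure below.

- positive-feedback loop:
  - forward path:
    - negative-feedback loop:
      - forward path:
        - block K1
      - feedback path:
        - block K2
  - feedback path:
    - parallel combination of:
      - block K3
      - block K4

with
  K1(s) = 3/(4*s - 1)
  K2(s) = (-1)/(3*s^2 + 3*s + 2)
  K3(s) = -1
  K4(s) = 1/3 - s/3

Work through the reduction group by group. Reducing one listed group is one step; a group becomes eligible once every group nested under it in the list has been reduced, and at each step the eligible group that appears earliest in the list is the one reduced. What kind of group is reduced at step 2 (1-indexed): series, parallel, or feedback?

1. collapse the loop (K1 forward, K2 return)
2. parallel reduction of K3, K4
3. close the feedback loop around [K1/(1+K1*K2)], (K3+K4)
So the answer for step 2 is parallel.

Answer: parallel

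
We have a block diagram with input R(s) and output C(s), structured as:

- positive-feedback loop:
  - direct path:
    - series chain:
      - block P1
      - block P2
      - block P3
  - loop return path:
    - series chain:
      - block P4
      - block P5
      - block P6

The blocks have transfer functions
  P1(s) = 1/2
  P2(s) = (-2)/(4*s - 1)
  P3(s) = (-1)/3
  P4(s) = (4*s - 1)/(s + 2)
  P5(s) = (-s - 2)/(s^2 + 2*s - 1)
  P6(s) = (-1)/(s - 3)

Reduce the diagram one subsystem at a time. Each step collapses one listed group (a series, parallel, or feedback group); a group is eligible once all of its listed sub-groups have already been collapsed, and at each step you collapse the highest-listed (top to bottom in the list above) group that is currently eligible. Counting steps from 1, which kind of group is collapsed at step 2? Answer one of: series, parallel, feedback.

Step 1. reduce the series chain P1, P2, P3
Step 2. multiply P4, P5, P6 (series)
Step 3. apply the feedback formula to (P1*P2*P3), (P4*P5*P6)
The group at step 2 is a series group.

Therefore the answer is series.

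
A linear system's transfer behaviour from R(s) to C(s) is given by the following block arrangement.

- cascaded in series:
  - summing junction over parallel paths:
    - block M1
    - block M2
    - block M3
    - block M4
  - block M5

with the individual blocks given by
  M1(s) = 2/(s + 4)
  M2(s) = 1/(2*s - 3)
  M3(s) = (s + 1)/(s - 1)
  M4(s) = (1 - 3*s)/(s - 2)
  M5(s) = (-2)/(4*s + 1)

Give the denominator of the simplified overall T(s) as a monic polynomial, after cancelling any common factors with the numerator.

Step 1. sum the parallel branches M1, M2, M3, M4, giving (-4*s^4 + s^3 + 16*s^2 - 35*s + 32)/(2*s^4 - s^3 - 23*s^2 + 46*s - 24)
Step 2. reduce the series chain (M1+M2+M3+M4), M5, giving (8*s^4 - 2*s^3 - 32*s^2 + 70*s - 64)/(8*s^5 - 2*s^4 - 93*s^3 + 161*s^2 - 50*s - 24)
Step 2 gives the fully reduced T(s), with no common factor left to cancel. The denominator's leading coefficient is 8, so divide each of its coefficients by 8 to get the monic form.

Therefore the answer is s^5 - s^4/4 - 93*s^3/8 + 161*s^2/8 - 25*s/4 - 3.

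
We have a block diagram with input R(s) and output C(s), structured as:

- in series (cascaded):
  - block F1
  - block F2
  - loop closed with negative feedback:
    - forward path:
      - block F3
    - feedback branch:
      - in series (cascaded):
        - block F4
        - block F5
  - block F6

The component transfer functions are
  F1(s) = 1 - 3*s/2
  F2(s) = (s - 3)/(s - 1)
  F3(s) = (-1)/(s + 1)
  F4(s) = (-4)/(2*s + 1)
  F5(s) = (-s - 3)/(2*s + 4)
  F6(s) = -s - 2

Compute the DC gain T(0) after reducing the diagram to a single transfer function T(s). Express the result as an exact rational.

Step 1 - reduce the series chain F4, F5 gives (2*s + 6)/(2*s^2 + 5*s + 2)
Step 2 - collapse the loop (F3 forward, (F4*F5) return) gives (-2*s^2 - 5*s - 2)/(2*s^3 + 7*s^2 + 5*s - 4)
Step 3 - cascade F1, F2, [F3/(1+F3*(F4*F5))], F6 gives (-6*s^5 - 5*s^4 + 51*s^3 + 66*s^2 - 28*s - 24)/(4*s^4 + 10*s^3 - 4*s^2 - 18*s + 8)
Step 3 gives the overall T(s). Then T(0) = -24/8 = -3.

Therefore the answer is -3.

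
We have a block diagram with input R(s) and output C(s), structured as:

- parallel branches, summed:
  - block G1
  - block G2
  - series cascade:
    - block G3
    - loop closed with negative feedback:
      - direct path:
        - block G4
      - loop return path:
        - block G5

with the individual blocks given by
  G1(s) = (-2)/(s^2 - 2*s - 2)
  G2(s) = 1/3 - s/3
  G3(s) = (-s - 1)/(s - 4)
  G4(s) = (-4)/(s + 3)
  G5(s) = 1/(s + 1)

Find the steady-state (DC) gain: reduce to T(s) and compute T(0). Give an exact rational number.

Step 1. reduce the feedback loop with forward G4 and return G5, giving (-4*s - 4)/(s^2 + 4*s - 1)
Step 2. series reduction of G3, [G4/(1+G4*G5)], giving (4*s^2 + 8*s + 4)/(s^3 - 17*s + 4)
Step 3. parallel reduction of G1, G2, (G3*[G4/(1+G4*G5)]), giving (-s^6 + 3*s^5 + 29*s^4 - 63*s^3 - 48*s^2 + 64*s - 56)/(3*s^5 - 6*s^4 - 57*s^3 + 114*s^2 + 78*s - 24)
Evaluating the step-3 result (the overall T(s)) at s = 0 gives T(0) = -56/(-24) = 7/3.

Answer: 7/3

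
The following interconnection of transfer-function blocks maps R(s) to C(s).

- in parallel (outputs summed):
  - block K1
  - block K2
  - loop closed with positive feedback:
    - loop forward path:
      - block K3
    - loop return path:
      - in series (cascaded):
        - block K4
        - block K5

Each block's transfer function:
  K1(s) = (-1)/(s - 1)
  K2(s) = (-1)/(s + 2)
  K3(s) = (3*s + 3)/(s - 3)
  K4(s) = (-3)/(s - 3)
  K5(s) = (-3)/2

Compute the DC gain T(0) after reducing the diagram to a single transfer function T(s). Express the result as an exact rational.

1. multiply K4, K5 (series) gives 9/(2*s - 6)
2. close the feedback loop around K3, (K4*K5) gives (6*s^2 - 12*s - 18)/(2*s^2 - 39*s - 9)
3. combine K1, K2, [K3/(1-K3*(K4*K5))] in parallel gives (6*s^4 - 10*s^3 + 34*s^2 + 63*s + 45)/(2*s^4 - 37*s^3 - 52*s^2 + 69*s + 18)
The step-3 result is T(s). Setting s = 0: T(0) = 45/18 = 5/2.

Answer: 5/2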